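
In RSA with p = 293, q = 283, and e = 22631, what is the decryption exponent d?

φ(n) = (p−1)(q−1) = 292·282 = 82344.
Need d with 22631·d ≡ 1 (mod 82344). Apply the extended Euclidean algorithm:
82344 = 3*22631 + 14451
22631 = 1*14451 + 8180
14451 = 1*8180 + 6271
8180 = 1*6271 + 1909
6271 = 3*1909 + 544
1909 = 3*544 + 277
544 = 1*277 + 267
277 = 1*267 + 10
267 = 26*10 + 7
10 = 1*7 + 3
7 = 2*3 + 1
3 = 3*1 + 0
Back-substitute:
1 = 7 − 2·3
1 = −2·10 + 3·7
1 = 3·267 − 80·10
1 = −80·277 + 83·267
1 = 83·544 − 163·277
1 = −163·1909 + 572·544
1 = 572·6271 − 1879·1909
1 = −1879·8180 + 2451·6271
1 = 2451·14451 − 4330·8180
1 = −4330·22631 + 6781·14451
1 = 6781·82344 − 24673·22631
So 22631·(-24673) ≡ 1 (mod 82344), hence d ≡ -24673 ≡ 57671 (mod 82344).

57671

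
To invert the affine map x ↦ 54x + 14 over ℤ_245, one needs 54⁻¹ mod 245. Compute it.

59

Apply the Euclidean algorithm to 245 and 54:
245 = 4×54 + 29
54 = 1×29 + 25
29 = 1×25 + 4
25 = 6×4 + 1
4 = 4×1 + 0
Since gcd(54, 245) = 1, back-substitute to write 1 as a combination:
1 = 25 − 6·4
1 = −6·29 + 7·25
1 = 7·54 − 13·29
1 = −13·245 + 59·54
So 54·59 ≡ 1 (mod 245).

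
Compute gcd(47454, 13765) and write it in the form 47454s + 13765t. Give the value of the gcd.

Apply Euclid's algorithm to 47454 and 13765:
47454 = 3*13765 + 6159
13765 = 2*6159 + 1447
6159 = 4*1447 + 371
1447 = 3*371 + 334
371 = 1*334 + 37
334 = 9*37 + 1
37 = 37*1 + 0
gcd(47454, 13765) = 1.
Back-substituting:
1 = 334 − 9·37
1 = −9·371 + 10·334
1 = 10·1447 − 39·371
1 = −39·6159 + 166·1447
1 = 166·13765 − 371·6159
1 = −371·47454 + 1279·13765
So 1 = (-371)·47454 + (1279)·13765.

1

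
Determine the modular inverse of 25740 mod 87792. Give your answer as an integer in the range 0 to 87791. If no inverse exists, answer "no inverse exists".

Euclidean algorithm on 87792, 25740:
87792 = 3×25740 + 10572
25740 = 2×10572 + 4596
10572 = 2×4596 + 1380
4596 = 3×1380 + 456
1380 = 3×456 + 12
456 = 38×12 + 0
The gcd is 12, not 1, hence no inverse exists.

no inverse exists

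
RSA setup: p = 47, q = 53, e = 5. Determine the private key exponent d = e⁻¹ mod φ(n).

φ(n) = (p−1)(q−1) = 46·52 = 2392.
Need d with 5·d ≡ 1 (mod 2392). Apply the extended Euclidean algorithm:
2392 = 478·5 + 2
5 = 2·2 + 1
2 = 2·1 + 0
Back-substitute:
1 = 5 − 2·2
1 = −2·2392 + 957·5
So 5·957 ≡ 1 (mod 2392), hence d = 957.

957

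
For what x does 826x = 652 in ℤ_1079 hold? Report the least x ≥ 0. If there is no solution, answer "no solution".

667

First find gcd(826, 1079):
1079 = 1×826 + 253
826 = 3×253 + 67
253 = 3×67 + 52
67 = 1×52 + 15
52 = 3×15 + 7
15 = 2×7 + 1
7 = 7×1 + 0
gcd = 1, so a unique solution mod 1079 exists.
Back-substitute for the Bézout coefficients:
1 = 15 − 2·7
1 = −2·52 + 7·15
1 = 7·67 − 9·52
1 = −9·253 + 34·67
1 = 34·826 − 111·253
1 = −111·1079 + 145·826
So 826·(145) ≡ 1 (mod 1079), giving 826⁻¹ ≡ 145.
x ≡ 826⁻¹·652 ≡ 145·652 ≡ 667 (mod 1079).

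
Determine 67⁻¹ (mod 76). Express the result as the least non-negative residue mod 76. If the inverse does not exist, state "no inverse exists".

59

gcd(76, 67) by repeated division:
76 = 1×67 + 9
67 = 7×9 + 4
9 = 2×4 + 1
4 = 4×1 + 0
Since gcd(67, 76) = 1, back-substitute to write 1 as a combination:
1 = 9 − 2·4
1 = −2·67 + 15·9
1 = 15·76 − 17·67
Thus 67·(-17) ≡ 1 (mod 76); reducing, -17 mod 76 = 59.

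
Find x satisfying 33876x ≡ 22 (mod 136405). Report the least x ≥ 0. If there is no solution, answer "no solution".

First find gcd(33876, 136405):
136405 = 4·33876 + 901
33876 = 37·901 + 539
901 = 1·539 + 362
539 = 1·362 + 177
362 = 2·177 + 8
177 = 22·8 + 1
8 = 8·1 + 0
gcd = 1, so a unique solution mod 136405 exists.
Back-substitute for the Bézout coefficients:
1 = 177 − 22·8
1 = −22·362 + 45·177
1 = 45·539 − 67·362
1 = −67·901 + 112·539
1 = 112·33876 − 4211·901
1 = −4211·136405 + 16956·33876
So 33876·(16956) ≡ 1 (mod 136405), giving 33876⁻¹ ≡ 16956.
x ≡ 33876⁻¹·22 ≡ 16956·22 ≡ 100222 (mod 136405).

100222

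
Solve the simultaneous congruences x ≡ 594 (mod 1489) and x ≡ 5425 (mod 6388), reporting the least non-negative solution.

Write x = 594 + 1489·k. Then 1489·k ≡ 5425 − 594 ≡ 4831 (mod 6388).
Need 1489⁻¹ mod 6388. Extended Euclid on (6388, 1489):
6388 = 4·1489 + 432
1489 = 3·432 + 193
432 = 2·193 + 46
193 = 4·46 + 9
46 = 5·9 + 1
9 = 9·1 + 0
Back-substitute:
1 = 46 − 5·9
1 = −5·193 + 21·46
1 = 21·432 − 47·193
1 = −47·1489 + 162·432
1 = 162·6388 − 695·1489
1489⁻¹ ≡ 5693 (mod 6388), so k ≡ 5693·4831 ≡ 2543 (mod 6388).
x = 594 + 1489·2543 = 3787121.

3787121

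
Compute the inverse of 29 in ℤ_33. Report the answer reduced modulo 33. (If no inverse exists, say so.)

8

Extended Euclidean algorithm:
33 = 1*29 + 4
29 = 7*4 + 1
4 = 4*1 + 0
The gcd is 1. Working backward:
1 = 29 − 7·4
1 = −7·33 + 8·29
So 29·8 ≡ 1 (mod 33).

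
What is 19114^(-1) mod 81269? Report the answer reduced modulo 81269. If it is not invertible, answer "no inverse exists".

42990

Extended Euclidean algorithm:
81269 = 4·19114 + 4813
19114 = 3·4813 + 4675
4813 = 1·4675 + 138
4675 = 33·138 + 121
138 = 1·121 + 17
121 = 7·17 + 2
17 = 8·2 + 1
2 = 2·1 + 0
Since gcd(19114, 81269) = 1, back-substitute to write 1 as a combination:
1 = 17 − 8·2
1 = −8·121 + 57·17
1 = 57·138 − 65·121
1 = −65·4675 + 2202·138
1 = 2202·4813 − 2267·4675
1 = −2267·19114 + 9003·4813
1 = 9003·81269 − 38279·19114
Thus 19114·(-38279) ≡ 1 (mod 81269); reducing, -38279 mod 81269 = 42990.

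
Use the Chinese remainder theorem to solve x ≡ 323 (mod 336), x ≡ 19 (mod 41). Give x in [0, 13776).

Write x = 323 + 336·k. Then 336·k ≡ 19 − 323 ≡ 24 (mod 41).
Need 336⁻¹ mod 41. Extended Euclid on (41, 8):
41 = 5*8 + 1
8 = 8*1 + 0
Back-substitute:
1 = 41 − 5·8
336⁻¹ ≡ 36 (mod 41), so k ≡ 36·24 ≡ 3 (mod 41).
x = 323 + 336·3 = 1331.

1331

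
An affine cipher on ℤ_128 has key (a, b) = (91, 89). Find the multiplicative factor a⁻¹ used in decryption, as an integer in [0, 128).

83

Apply the Euclidean algorithm to 128 and 91:
128 = 1*91 + 37
91 = 2*37 + 17
37 = 2*17 + 3
17 = 5*3 + 2
3 = 1*2 + 1
2 = 2*1 + 0
Since gcd(91, 128) = 1, back-substitute to write 1 as a combination:
1 = 3 − 2
1 = −17 + 6·3
1 = 6·37 − 13·17
1 = −13·91 + 32·37
1 = 32·128 − 45·91
Hence 91⁻¹ ≡ -45 ≡ 83 (mod 128).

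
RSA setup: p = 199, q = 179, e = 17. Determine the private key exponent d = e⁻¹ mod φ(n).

φ(n) = (p−1)(q−1) = 198·178 = 35244.
Need d with 17·d ≡ 1 (mod 35244). Apply the extended Euclidean algorithm:
35244 = 2073·17 + 3
17 = 5·3 + 2
3 = 1·2 + 1
2 = 2·1 + 0
Back-substitute:
1 = 3 − 2
1 = −17 + 6·3
1 = 6·35244 − 12439·17
So 17·(-12439) ≡ 1 (mod 35244), hence d ≡ -12439 ≡ 22805 (mod 35244).

22805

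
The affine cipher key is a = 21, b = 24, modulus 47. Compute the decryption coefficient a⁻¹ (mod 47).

9

Extended Euclidean algorithm:
47 = 2*21 + 5
21 = 4*5 + 1
5 = 5*1 + 0
Since gcd(21, 47) = 1, back-substitute to write 1 as a combination:
1 = 21 − 4·5
1 = −4·47 + 9·21
So 21·9 ≡ 1 (mod 47).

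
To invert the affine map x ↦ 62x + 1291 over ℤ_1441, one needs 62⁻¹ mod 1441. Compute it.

gcd(1441, 62) by repeated division:
1441 = 23×62 + 15
62 = 4×15 + 2
15 = 7×2 + 1
2 = 2×1 + 0
gcd = 1, so the inverse exists. Back-substitute:
1 = 15 − 7·2
1 = −7·62 + 29·15
1 = 29·1441 − 674·62
Thus 62·(-674) ≡ 1 (mod 1441); reducing, -674 mod 1441 = 767.

767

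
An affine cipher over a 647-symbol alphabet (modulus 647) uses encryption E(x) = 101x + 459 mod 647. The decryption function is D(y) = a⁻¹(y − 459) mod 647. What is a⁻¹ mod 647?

gcd(647, 101) by repeated division:
647 = 6·101 + 41
101 = 2·41 + 19
41 = 2·19 + 3
19 = 6·3 + 1
3 = 3·1 + 0
The gcd is 1. Working backward:
1 = 19 − 6·3
1 = −6·41 + 13·19
1 = 13·101 − 32·41
1 = −32·647 + 205·101
So 101·205 ≡ 1 (mod 647).

205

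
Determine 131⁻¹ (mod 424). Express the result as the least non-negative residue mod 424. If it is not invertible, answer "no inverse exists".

Run Euclid on (424, 131):
424 = 3×131 + 31
131 = 4×31 + 7
31 = 4×7 + 3
7 = 2×3 + 1
3 = 3×1 + 0
The gcd is 1. Working backward:
1 = 7 − 2·3
1 = −2·31 + 9·7
1 = 9·131 − 38·31
1 = −38·424 + 123·131
So 131·123 ≡ 1 (mod 424).

123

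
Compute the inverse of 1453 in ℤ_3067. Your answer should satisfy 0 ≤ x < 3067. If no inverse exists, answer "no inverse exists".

Extended Euclidean algorithm:
3067 = 2×1453 + 161
1453 = 9×161 + 4
161 = 40×4 + 1
4 = 4×1 + 0
Since gcd(1453, 3067) = 1, back-substitute to write 1 as a combination:
1 = 161 − 40·4
1 = −40·1453 + 361·161
1 = 361·3067 − 762·1453
Thus 1453·(-762) ≡ 1 (mod 3067); reducing, -762 mod 3067 = 2305.

2305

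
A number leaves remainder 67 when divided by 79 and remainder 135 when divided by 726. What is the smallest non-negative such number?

4491

Write x = 67 + 79·k. Then 79·k ≡ 135 − 67 ≡ 68 (mod 726).
Need 79⁻¹ mod 726. Extended Euclid on (726, 79):
726 = 9*79 + 15
79 = 5*15 + 4
15 = 3*4 + 3
4 = 1*3 + 1
3 = 3*1 + 0
Back-substitute:
1 = 4 − 3
1 = −15 + 4·4
1 = 4·79 − 21·15
1 = −21·726 + 193·79
79⁻¹ ≡ 193 (mod 726), so k ≡ 193·68 ≡ 56 (mod 726).
x = 67 + 79·56 = 4491.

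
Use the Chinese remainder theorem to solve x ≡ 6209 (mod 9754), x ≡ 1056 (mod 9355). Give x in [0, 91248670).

49049321

Write x = 6209 + 9754·k. Then 9754·k ≡ 1056 − 6209 ≡ 4202 (mod 9355).
Need 9754⁻¹ mod 9355. Extended Euclid on (9355, 399):
9355 = 23*399 + 178
399 = 2*178 + 43
178 = 4*43 + 6
43 = 7*6 + 1
6 = 6*1 + 0
Back-substitute:
1 = 43 − 7·6
1 = −7·178 + 29·43
1 = 29·399 − 65·178
1 = −65·9355 + 1524·399
9754⁻¹ ≡ 1524 (mod 9355), so k ≡ 1524·4202 ≡ 5028 (mod 9355).
x = 6209 + 9754·5028 = 49049321.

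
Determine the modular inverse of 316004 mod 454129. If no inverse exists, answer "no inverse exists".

no inverse exists

Euclidean algorithm on 454129, 316004:
454129 = 1×316004 + 138125
316004 = 2×138125 + 39754
138125 = 3×39754 + 18863
39754 = 2×18863 + 2028
18863 = 9×2028 + 611
2028 = 3×611 + 195
611 = 3×195 + 26
195 = 7×26 + 13
26 = 2×13 + 0
Since gcd = 13 > 1, 316004 is not a unit mod 454129.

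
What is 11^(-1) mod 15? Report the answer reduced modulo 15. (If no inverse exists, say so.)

11

Apply the Euclidean algorithm to 15 and 11:
15 = 1×11 + 4
11 = 2×4 + 3
4 = 1×3 + 1
3 = 3×1 + 0
Since gcd(11, 15) = 1, back-substitute to write 1 as a combination:
1 = 4 − 3
1 = −11 + 3·4
1 = 3·15 − 4·11
Hence 11⁻¹ ≡ -4 ≡ 11 (mod 15).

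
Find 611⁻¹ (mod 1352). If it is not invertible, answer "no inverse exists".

no inverse exists

Euclidean algorithm on 1352, 611:
1352 = 2·611 + 130
611 = 4·130 + 91
130 = 1·91 + 39
91 = 2·39 + 13
39 = 3·13 + 0
The gcd is 13, not 1, hence no inverse exists.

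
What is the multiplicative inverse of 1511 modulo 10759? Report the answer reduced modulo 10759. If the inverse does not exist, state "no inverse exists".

Run Euclid on (10759, 1511):
10759 = 7×1511 + 182
1511 = 8×182 + 55
182 = 3×55 + 17
55 = 3×17 + 4
17 = 4×4 + 1
4 = 4×1 + 0
gcd = 1, so the inverse exists. Back-substitute:
1 = 17 − 4·4
1 = −4·55 + 13·17
1 = 13·182 − 43·55
1 = −43·1511 + 357·182
1 = 357·10759 − 2542·1511
Hence 1511⁻¹ ≡ -2542 ≡ 8217 (mod 10759).

8217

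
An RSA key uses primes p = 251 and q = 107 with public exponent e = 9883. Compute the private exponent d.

φ(n) = (p−1)(q−1) = 250·106 = 26500.
Need d with 9883·d ≡ 1 (mod 26500). Apply the extended Euclidean algorithm:
26500 = 2×9883 + 6734
9883 = 1×6734 + 3149
6734 = 2×3149 + 436
3149 = 7×436 + 97
436 = 4×97 + 48
97 = 2×48 + 1
48 = 48×1 + 0
Back-substitute:
1 = 97 − 2·48
1 = −2·436 + 9·97
1 = 9·3149 − 65·436
1 = −65·6734 + 139·3149
1 = 139·9883 − 204·6734
1 = −204·26500 + 547·9883
So 9883·547 ≡ 1 (mod 26500), hence d = 547.

547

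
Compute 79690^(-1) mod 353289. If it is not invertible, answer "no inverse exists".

Extended Euclidean algorithm:
353289 = 4*79690 + 34529
79690 = 2*34529 + 10632
34529 = 3*10632 + 2633
10632 = 4*2633 + 100
2633 = 26*100 + 33
100 = 3*33 + 1
33 = 33*1 + 0
gcd = 1, so the inverse exists. Back-substitute:
1 = 100 − 3·33
1 = −3·2633 + 79·100
1 = 79·10632 − 319·2633
1 = −319·34529 + 1036·10632
1 = 1036·79690 − 2391·34529
1 = −2391·353289 + 10600·79690
So 79690·10600 ≡ 1 (mod 353289).

10600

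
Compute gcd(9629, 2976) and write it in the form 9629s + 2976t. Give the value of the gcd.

Apply Euclid's algorithm to 9629 and 2976:
9629 = 3·2976 + 701
2976 = 4·701 + 172
701 = 4·172 + 13
172 = 13·13 + 3
13 = 4·3 + 1
3 = 3·1 + 0
gcd(9629, 2976) = 1.
Working backward:
1 = 13 − 4·3
1 = −4·172 + 53·13
1 = 53·701 − 216·172
1 = −216·2976 + 917·701
1 = 917·9629 − 2967·2976
So 1 = (917)·9629 + (-2967)·2976.

1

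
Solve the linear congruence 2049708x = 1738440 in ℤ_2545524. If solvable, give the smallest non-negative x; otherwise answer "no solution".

First find gcd(2049708, 2545524):
2545524 = 1·2049708 + 495816
2049708 = 4·495816 + 66444
495816 = 7·66444 + 30708
66444 = 2·30708 + 5028
30708 = 6·5028 + 540
5028 = 9·540 + 168
540 = 3·168 + 36
168 = 4·36 + 24
36 = 1·24 + 12
24 = 2·12 + 0
gcd = 12 and 12 | 1738440, so solutions exist. Divide through by 12: 170809x ≡ 144870 (mod 212127).
Now find 170809⁻¹ mod 212127:
212127 = 1×170809 + 41318
170809 = 4×41318 + 5537
41318 = 7×5537 + 2559
5537 = 2×2559 + 419
2559 = 6×419 + 45
419 = 9×45 + 14
45 = 3×14 + 3
14 = 4×3 + 2
3 = 1×2 + 1
2 = 2×1 + 0
Back-substitute:
1 = 3 − 2
1 = −14 + 5·3
1 = 5·45 − 16·14
1 = −16·419 + 149·45
1 = 149·2559 − 910·419
1 = −910·5537 + 1969·2559
1 = 1969·41318 − 14693·5537
1 = −14693·170809 + 60741·41318
1 = 60741·212127 − 75434·170809
So 170809·(-75434) ≡ 1 (mod 212127), i.e. 170809⁻¹ ≡ 136693.
Then x ≡ 136693·144870 ≡ 23079 (mod 212127); the smallest non-negative solution is x = 23079.

23079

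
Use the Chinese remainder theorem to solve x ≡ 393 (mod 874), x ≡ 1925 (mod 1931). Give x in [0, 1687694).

917219

Write x = 393 + 874·k. Then 874·k ≡ 1925 − 393 ≡ 1532 (mod 1931).
Need 874⁻¹ mod 1931. Extended Euclid on (1931, 874):
1931 = 2*874 + 183
874 = 4*183 + 142
183 = 1*142 + 41
142 = 3*41 + 19
41 = 2*19 + 3
19 = 6*3 + 1
3 = 3*1 + 0
Back-substitute:
1 = 19 − 6·3
1 = −6·41 + 13·19
1 = 13·142 − 45·41
1 = −45·183 + 58·142
1 = 58·874 − 277·183
1 = −277·1931 + 612·874
874⁻¹ ≡ 612 (mod 1931), so k ≡ 612·1532 ≡ 1049 (mod 1931).
x = 393 + 874·1049 = 917219.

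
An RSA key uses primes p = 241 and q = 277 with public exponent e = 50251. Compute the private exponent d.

66211

φ(n) = (p−1)(q−1) = 240·276 = 66240.
Need d with 50251·d ≡ 1 (mod 66240). Apply the extended Euclidean algorithm:
66240 = 1*50251 + 15989
50251 = 3*15989 + 2284
15989 = 7*2284 + 1
2284 = 2284*1 + 0
Back-substitute:
1 = 15989 − 7·2284
1 = −7·50251 + 22·15989
1 = 22·66240 − 29·50251
So 50251·(-29) ≡ 1 (mod 66240), hence d ≡ -29 ≡ 66211 (mod 66240).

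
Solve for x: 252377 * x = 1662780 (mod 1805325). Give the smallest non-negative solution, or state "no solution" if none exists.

First find gcd(252377, 1805325):
1805325 = 7*252377 + 38686
252377 = 6*38686 + 20261
38686 = 1*20261 + 18425
20261 = 1*18425 + 1836
18425 = 10*1836 + 65
1836 = 28*65 + 16
65 = 4*16 + 1
16 = 16*1 + 0
gcd = 1, so a unique solution mod 1805325 exists.
Back-substitute for the Bézout coefficients:
1 = 65 − 4·16
1 = −4·1836 + 113·65
1 = 113·18425 − 1134·1836
1 = −1134·20261 + 1247·18425
1 = 1247·38686 − 2381·20261
1 = −2381·252377 + 15533·38686
1 = 15533·1805325 − 111112·252377
So 252377·(-111112) ≡ 1 (mod 1805325), giving 252377⁻¹ ≡ 1694213.
x ≡ 252377⁻¹·1662780 ≡ 1694213·1662780 ≡ 343815 (mod 1805325).

343815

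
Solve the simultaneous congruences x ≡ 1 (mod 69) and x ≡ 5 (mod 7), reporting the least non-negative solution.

Write x = 1 + 69·k. Then 69·k ≡ 5 − 1 ≡ 4 (mod 7).
Need 69⁻¹ mod 7. Extended Euclid on (7, 6):
7 = 1·6 + 1
6 = 6·1 + 0
Back-substitute:
1 = 7 − 6
69⁻¹ ≡ 6 (mod 7), so k ≡ 6·4 ≡ 3 (mod 7).
x = 1 + 69·3 = 208.

208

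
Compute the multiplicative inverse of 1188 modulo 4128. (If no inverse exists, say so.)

Compute gcd(1188, 4128):
4128 = 3·1188 + 564
1188 = 2·564 + 60
564 = 9·60 + 24
60 = 2·24 + 12
24 = 2·12 + 0
The gcd is 12, not 1, hence no inverse exists.

no inverse exists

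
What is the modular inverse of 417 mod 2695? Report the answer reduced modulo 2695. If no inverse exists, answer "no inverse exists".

Run Euclid on (2695, 417):
2695 = 6·417 + 193
417 = 2·193 + 31
193 = 6·31 + 7
31 = 4·7 + 3
7 = 2·3 + 1
3 = 3·1 + 0
Since gcd(417, 2695) = 1, back-substitute to write 1 as a combination:
1 = 7 − 2·3
1 = −2·31 + 9·7
1 = 9·193 − 56·31
1 = −56·417 + 121·193
1 = 121·2695 − 782·417
Thus 417·(-782) ≡ 1 (mod 2695); reducing, -782 mod 2695 = 1913.

1913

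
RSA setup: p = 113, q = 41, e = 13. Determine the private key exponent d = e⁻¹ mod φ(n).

2757

φ(n) = (p−1)(q−1) = 112·40 = 4480.
Need d with 13·d ≡ 1 (mod 4480). Apply the extended Euclidean algorithm:
4480 = 344·13 + 8
13 = 1·8 + 5
8 = 1·5 + 3
5 = 1·3 + 2
3 = 1·2 + 1
2 = 2·1 + 0
Back-substitute:
1 = 3 − 2
1 = −5 + 2·3
1 = 2·8 − 3·5
1 = −3·13 + 5·8
1 = 5·4480 − 1723·13
So 13·(-1723) ≡ 1 (mod 4480), hence d ≡ -1723 ≡ 2757 (mod 4480).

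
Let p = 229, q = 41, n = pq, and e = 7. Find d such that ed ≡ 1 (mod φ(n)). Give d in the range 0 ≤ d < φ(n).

φ(n) = (p−1)(q−1) = 228·40 = 9120.
Need d with 7·d ≡ 1 (mod 9120). Apply the extended Euclidean algorithm:
9120 = 1302·7 + 6
7 = 1·6 + 1
6 = 6·1 + 0
Back-substitute:
1 = 7 − 6
1 = −9120 + 1303·7
So 7·1303 ≡ 1 (mod 9120), hence d = 1303.

1303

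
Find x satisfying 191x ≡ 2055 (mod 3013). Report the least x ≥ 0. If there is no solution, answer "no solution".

1115

First find gcd(191, 3013):
3013 = 15×191 + 148
191 = 1×148 + 43
148 = 3×43 + 19
43 = 2×19 + 5
19 = 3×5 + 4
5 = 1×4 + 1
4 = 4×1 + 0
gcd = 1, so a unique solution mod 3013 exists.
Back-substitute for the Bézout coefficients:
1 = 5 − 4
1 = −19 + 4·5
1 = 4·43 − 9·19
1 = −9·148 + 31·43
1 = 31·191 − 40·148
1 = −40·3013 + 631·191
So 191·(631) ≡ 1 (mod 3013), giving 191⁻¹ ≡ 631.
x ≡ 191⁻¹·2055 ≡ 631·2055 ≡ 1115 (mod 3013).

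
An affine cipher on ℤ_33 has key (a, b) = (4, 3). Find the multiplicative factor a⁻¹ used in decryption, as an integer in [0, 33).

25

Apply the Euclidean algorithm to 33 and 4:
33 = 8×4 + 1
4 = 4×1 + 0
The gcd is 1. Working backward:
1 = 33 − 8·4
So 4·(-8) ≡ 1 (mod 33), and -8 ≡ 25 (mod 33).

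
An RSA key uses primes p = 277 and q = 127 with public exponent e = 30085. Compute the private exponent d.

26221

φ(n) = (p−1)(q−1) = 276·126 = 34776.
Need d with 30085·d ≡ 1 (mod 34776). Apply the extended Euclidean algorithm:
34776 = 1·30085 + 4691
30085 = 6·4691 + 1939
4691 = 2·1939 + 813
1939 = 2·813 + 313
813 = 2·313 + 187
313 = 1·187 + 126
187 = 1·126 + 61
126 = 2·61 + 4
61 = 15·4 + 1
4 = 4·1 + 0
Back-substitute:
1 = 61 − 15·4
1 = −15·126 + 31·61
1 = 31·187 − 46·126
1 = −46·313 + 77·187
1 = 77·813 − 200·313
1 = −200·1939 + 477·813
1 = 477·4691 − 1154·1939
1 = −1154·30085 + 7401·4691
1 = 7401·34776 − 8555·30085
So 30085·(-8555) ≡ 1 (mod 34776), hence d ≡ -8555 ≡ 26221 (mod 34776).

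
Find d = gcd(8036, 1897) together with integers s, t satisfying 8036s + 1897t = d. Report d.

7

Apply Euclid's algorithm to 8036 and 1897:
8036 = 4×1897 + 448
1897 = 4×448 + 105
448 = 4×105 + 28
105 = 3×28 + 21
28 = 1×21 + 7
21 = 3×7 + 0
gcd(8036, 1897) = 7.
Back-substituting:
7 = 28 − 21
7 = −105 + 4·28
7 = 4·448 − 17·105
7 = −17·1897 + 72·448
7 = 72·8036 − 305·1897
So 7 = (72)·8036 + (-305)·1897.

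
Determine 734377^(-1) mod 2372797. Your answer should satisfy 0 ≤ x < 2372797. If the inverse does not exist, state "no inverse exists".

Compute gcd(734377, 2372797):
2372797 = 3*734377 + 169666
734377 = 4*169666 + 55713
169666 = 3*55713 + 2527
55713 = 22*2527 + 119
2527 = 21*119 + 28
119 = 4*28 + 7
28 = 4*7 + 0
Since gcd = 7 > 1, 734377 is not a unit mod 2372797.

no inverse exists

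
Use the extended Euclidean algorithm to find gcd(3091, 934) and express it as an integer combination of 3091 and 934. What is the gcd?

1

Euclidean algorithm:
3091 = 3*934 + 289
934 = 3*289 + 67
289 = 4*67 + 21
67 = 3*21 + 4
21 = 5*4 + 1
4 = 4*1 + 0
gcd(3091, 934) = 1.
Working backward:
1 = 21 − 5·4
1 = −5·67 + 16·21
1 = 16·289 − 69·67
1 = −69·934 + 223·289
1 = 223·3091 − 738·934
So 1 = (223)·3091 + (-738)·934.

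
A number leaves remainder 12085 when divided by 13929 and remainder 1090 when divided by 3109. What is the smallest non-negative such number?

32076643

Write x = 12085 + 13929·k. Then 13929·k ≡ 1090 − 12085 ≡ 1441 (mod 3109).
Need 13929⁻¹ mod 3109. Extended Euclid on (3109, 1493):
3109 = 2×1493 + 123
1493 = 12×123 + 17
123 = 7×17 + 4
17 = 4×4 + 1
4 = 4×1 + 0
Back-substitute:
1 = 17 − 4·4
1 = −4·123 + 29·17
1 = 29·1493 − 352·123
1 = −352·3109 + 733·1493
13929⁻¹ ≡ 733 (mod 3109), so k ≡ 733·1441 ≡ 2302 (mod 3109).
x = 12085 + 13929·2302 = 32076643.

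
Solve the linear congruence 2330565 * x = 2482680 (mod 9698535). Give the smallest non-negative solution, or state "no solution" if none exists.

148361

First find gcd(2330565, 9698535):
9698535 = 4×2330565 + 376275
2330565 = 6×376275 + 72915
376275 = 5×72915 + 11700
72915 = 6×11700 + 2715
11700 = 4×2715 + 840
2715 = 3×840 + 195
840 = 4×195 + 60
195 = 3×60 + 15
60 = 4×15 + 0
gcd = 15 and 15 | 2482680, so solutions exist. Divide through by 15: 155371x ≡ 165512 (mod 646569).
Now find 155371⁻¹ mod 646569:
646569 = 4·155371 + 25085
155371 = 6·25085 + 4861
25085 = 5·4861 + 780
4861 = 6·780 + 181
780 = 4·181 + 56
181 = 3·56 + 13
56 = 4·13 + 4
13 = 3·4 + 1
4 = 4·1 + 0
Back-substitute:
1 = 13 − 3·4
1 = −3·56 + 13·13
1 = 13·181 − 42·56
1 = −42·780 + 181·181
1 = 181·4861 − 1128·780
1 = −1128·25085 + 5821·4861
1 = 5821·155371 − 36054·25085
1 = −36054·646569 + 150037·155371
So 155371⁻¹ ≡ 150037 (mod 646569).
Then x ≡ 150037·165512 ≡ 148361 (mod 646569); the smallest non-negative solution is x = 148361.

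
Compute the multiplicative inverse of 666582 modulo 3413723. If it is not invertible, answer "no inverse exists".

2425719

Extended Euclidean algorithm:
3413723 = 5·666582 + 80813
666582 = 8·80813 + 20078
80813 = 4·20078 + 501
20078 = 40·501 + 38
501 = 13·38 + 7
38 = 5·7 + 3
7 = 2·3 + 1
3 = 3·1 + 0
The gcd is 1. Working backward:
1 = 7 − 2·3
1 = −2·38 + 11·7
1 = 11·501 − 145·38
1 = −145·20078 + 5811·501
1 = 5811·80813 − 23389·20078
1 = −23389·666582 + 192923·80813
1 = 192923·3413723 − 988004·666582
Thus 666582·(-988004) ≡ 1 (mod 3413723); reducing, -988004 mod 3413723 = 2425719.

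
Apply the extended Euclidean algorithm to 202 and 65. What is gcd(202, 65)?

1

Euclidean algorithm:
202 = 3*65 + 7
65 = 9*7 + 2
7 = 3*2 + 1
2 = 2*1 + 0
gcd(202, 65) = 1.
Express as a combination:
1 = 7 − 3·2
1 = −3·65 + 28·7
1 = 28·202 − 87·65
So 1 = (28)·202 + (-87)·65.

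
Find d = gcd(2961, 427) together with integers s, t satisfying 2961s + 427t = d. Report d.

7

Euclidean algorithm:
2961 = 6×427 + 399
427 = 1×399 + 28
399 = 14×28 + 7
28 = 4×7 + 0
gcd(2961, 427) = 7.
Working backward:
7 = 399 − 14·28
7 = −14·427 + 15·399
7 = 15·2961 − 104·427
So 7 = (15)·2961 + (-104)·427.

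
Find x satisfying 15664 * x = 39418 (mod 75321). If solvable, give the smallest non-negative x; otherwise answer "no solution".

51502

First find gcd(15664, 75321):
75321 = 4×15664 + 12665
15664 = 1×12665 + 2999
12665 = 4×2999 + 669
2999 = 4×669 + 323
669 = 2×323 + 23
323 = 14×23 + 1
23 = 23×1 + 0
gcd = 1, so a unique solution mod 75321 exists.
Back-substitute for the Bézout coefficients:
1 = 323 − 14·23
1 = −14·669 + 29·323
1 = 29·2999 − 130·669
1 = −130·12665 + 549·2999
1 = 549·15664 − 679·12665
1 = −679·75321 + 3265·15664
So 15664·(3265) ≡ 1 (mod 75321), giving 15664⁻¹ ≡ 3265.
x ≡ 15664⁻¹·39418 ≡ 3265·39418 ≡ 51502 (mod 75321).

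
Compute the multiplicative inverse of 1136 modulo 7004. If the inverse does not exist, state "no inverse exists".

Euclidean algorithm on 7004, 1136:
7004 = 6*1136 + 188
1136 = 6*188 + 8
188 = 23*8 + 4
8 = 2*4 + 0
Since gcd = 4 > 1, 1136 is not a unit mod 7004.

no inverse exists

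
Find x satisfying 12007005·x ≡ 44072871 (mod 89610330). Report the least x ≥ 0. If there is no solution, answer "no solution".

no solution

gcd(12007005, 89610330):
89610330 = 7·12007005 + 5561295
12007005 = 2·5561295 + 884415
5561295 = 6·884415 + 254805
884415 = 3·254805 + 120000
254805 = 2·120000 + 14805
120000 = 8·14805 + 1560
14805 = 9·1560 + 765
1560 = 2·765 + 30
765 = 25·30 + 15
30 = 2·15 + 0
gcd = 15, but 15 ∤ 44072871, so the congruence has no solution.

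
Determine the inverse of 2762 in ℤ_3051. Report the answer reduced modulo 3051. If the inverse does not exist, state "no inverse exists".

gcd(3051, 2762) by repeated division:
3051 = 1*2762 + 289
2762 = 9*289 + 161
289 = 1*161 + 128
161 = 1*128 + 33
128 = 3*33 + 29
33 = 1*29 + 4
29 = 7*4 + 1
4 = 4*1 + 0
The gcd is 1. Working backward:
1 = 29 − 7·4
1 = −7·33 + 8·29
1 = 8·128 − 31·33
1 = −31·161 + 39·128
1 = 39·289 − 70·161
1 = −70·2762 + 669·289
1 = 669·3051 − 739·2762
Thus 2762·(-739) ≡ 1 (mod 3051); reducing, -739 mod 3051 = 2312.

2312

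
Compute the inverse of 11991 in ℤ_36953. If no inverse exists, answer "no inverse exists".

Compute gcd(11991, 36953):
36953 = 3×11991 + 980
11991 = 12×980 + 231
980 = 4×231 + 56
231 = 4×56 + 7
56 = 8×7 + 0
gcd(11991, 36953) = 7 ≠ 1, so 11991 has no multiplicative inverse modulo 36953.

no inverse exists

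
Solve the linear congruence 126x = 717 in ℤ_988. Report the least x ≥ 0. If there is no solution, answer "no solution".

gcd(126, 988):
988 = 7×126 + 106
126 = 1×106 + 20
106 = 5×20 + 6
20 = 3×6 + 2
6 = 3×2 + 0
gcd = 2, but 2 ∤ 717, so the congruence has no solution.

no solution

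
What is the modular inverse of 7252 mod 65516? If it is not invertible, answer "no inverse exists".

Euclidean algorithm on 65516, 7252:
65516 = 9·7252 + 248
7252 = 29·248 + 60
248 = 4·60 + 8
60 = 7·8 + 4
8 = 2·4 + 0
The gcd is 4, not 1, hence no inverse exists.

no inverse exists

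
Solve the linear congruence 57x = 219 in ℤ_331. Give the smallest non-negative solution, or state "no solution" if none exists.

First find gcd(57, 331):
331 = 5*57 + 46
57 = 1*46 + 11
46 = 4*11 + 2
11 = 5*2 + 1
2 = 2*1 + 0
gcd = 1, so a unique solution mod 331 exists.
Back-substitute for the Bézout coefficients:
1 = 11 − 5·2
1 = −5·46 + 21·11
1 = 21·57 − 26·46
1 = −26·331 + 151·57
So 57·(151) ≡ 1 (mod 331), giving 57⁻¹ ≡ 151.
x ≡ 57⁻¹·219 ≡ 151·219 ≡ 300 (mod 331).

300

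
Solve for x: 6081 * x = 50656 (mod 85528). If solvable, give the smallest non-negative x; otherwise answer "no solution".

9488

First find gcd(6081, 85528):
85528 = 14*6081 + 394
6081 = 15*394 + 171
394 = 2*171 + 52
171 = 3*52 + 15
52 = 3*15 + 7
15 = 2*7 + 1
7 = 7*1 + 0
gcd = 1, so a unique solution mod 85528 exists.
Back-substitute for the Bézout coefficients:
1 = 15 − 2·7
1 = −2·52 + 7·15
1 = 7·171 − 23·52
1 = −23·394 + 53·171
1 = 53·6081 − 818·394
1 = −818·85528 + 11505·6081
So 6081·(11505) ≡ 1 (mod 85528), giving 6081⁻¹ ≡ 11505.
x ≡ 6081⁻¹·50656 ≡ 11505·50656 ≡ 9488 (mod 85528).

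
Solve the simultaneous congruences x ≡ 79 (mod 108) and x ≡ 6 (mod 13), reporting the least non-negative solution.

Write x = 79 + 108·k. Then 108·k ≡ 6 − 79 ≡ 5 (mod 13).
Need 108⁻¹ mod 13. Extended Euclid on (13, 4):
13 = 3×4 + 1
4 = 4×1 + 0
Back-substitute:
1 = 13 − 3·4
108⁻¹ ≡ 10 (mod 13), so k ≡ 10·5 ≡ 11 (mod 13).
x = 79 + 108·11 = 1267.

1267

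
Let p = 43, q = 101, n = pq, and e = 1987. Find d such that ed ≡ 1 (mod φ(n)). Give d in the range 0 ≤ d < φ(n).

φ(n) = (p−1)(q−1) = 42·100 = 4200.
Need d with 1987·d ≡ 1 (mod 4200). Apply the extended Euclidean algorithm:
4200 = 2·1987 + 226
1987 = 8·226 + 179
226 = 1·179 + 47
179 = 3·47 + 38
47 = 1·38 + 9
38 = 4·9 + 2
9 = 4·2 + 1
2 = 2·1 + 0
Back-substitute:
1 = 9 − 4·2
1 = −4·38 + 17·9
1 = 17·47 − 21·38
1 = −21·179 + 80·47
1 = 80·226 − 101·179
1 = −101·1987 + 888·226
1 = 888·4200 − 1877·1987
So 1987·(-1877) ≡ 1 (mod 4200), hence d ≡ -1877 ≡ 2323 (mod 4200).

2323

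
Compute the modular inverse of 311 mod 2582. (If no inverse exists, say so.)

Extended Euclidean algorithm:
2582 = 8×311 + 94
311 = 3×94 + 29
94 = 3×29 + 7
29 = 4×7 + 1
7 = 7×1 + 0
The gcd is 1. Working backward:
1 = 29 − 4·7
1 = −4·94 + 13·29
1 = 13·311 − 43·94
1 = −43·2582 + 357·311
So 311·357 ≡ 1 (mod 2582).

357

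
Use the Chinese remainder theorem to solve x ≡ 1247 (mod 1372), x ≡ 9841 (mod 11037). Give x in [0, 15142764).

Write x = 1247 + 1372·k. Then 1372·k ≡ 9841 − 1247 ≡ 8594 (mod 11037).
Need 1372⁻¹ mod 11037. Extended Euclid on (11037, 1372):
11037 = 8*1372 + 61
1372 = 22*61 + 30
61 = 2*30 + 1
30 = 30*1 + 0
Back-substitute:
1 = 61 − 2·30
1 = −2·1372 + 45·61
1 = 45·11037 − 362·1372
1372⁻¹ ≡ 10675 (mod 11037), so k ≡ 10675·8594 ≡ 1406 (mod 11037).
x = 1247 + 1372·1406 = 1930279.

1930279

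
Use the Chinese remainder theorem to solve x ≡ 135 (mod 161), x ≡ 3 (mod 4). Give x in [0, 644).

135

Write x = 135 + 161·k. Then 161·k ≡ 3 − 135 ≡ 0 (mod 4).
Need 161⁻¹ mod 4. Extended Euclid on (4, 1):
4 = 4·1 + 0
161⁻¹ ≡ 1 (mod 4), so k ≡ 1·0 ≡ 0 (mod 4).
x = 135 + 161·0 = 135.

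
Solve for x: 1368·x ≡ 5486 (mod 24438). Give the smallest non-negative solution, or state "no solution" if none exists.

gcd(1368, 24438):
24438 = 17*1368 + 1182
1368 = 1*1182 + 186
1182 = 6*186 + 66
186 = 2*66 + 54
66 = 1*54 + 12
54 = 4*12 + 6
12 = 2*6 + 0
gcd = 6, but 6 ∤ 5486, so the congruence has no solution.

no solution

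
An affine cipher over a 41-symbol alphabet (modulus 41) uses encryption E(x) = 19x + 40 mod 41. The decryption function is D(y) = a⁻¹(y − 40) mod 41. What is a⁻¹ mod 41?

gcd(41, 19) by repeated division:
41 = 2*19 + 3
19 = 6*3 + 1
3 = 3*1 + 0
gcd = 1, so the inverse exists. Back-substitute:
1 = 19 − 6·3
1 = −6·41 + 13·19
So 19·13 ≡ 1 (mod 41).

13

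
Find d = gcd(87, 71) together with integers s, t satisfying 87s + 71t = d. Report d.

Euclidean algorithm:
87 = 1·71 + 16
71 = 4·16 + 7
16 = 2·7 + 2
7 = 3·2 + 1
2 = 2·1 + 0
gcd(87, 71) = 1.
Back-substituting:
1 = 7 − 3·2
1 = −3·16 + 7·7
1 = 7·71 − 31·16
1 = −31·87 + 38·71
So 1 = (-31)·87 + (38)·71.

1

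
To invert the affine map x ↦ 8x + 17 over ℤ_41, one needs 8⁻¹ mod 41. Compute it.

gcd(41, 8) by repeated division:
41 = 5*8 + 1
8 = 8*1 + 0
The gcd is 1. Working backward:
1 = 41 − 5·8
Thus 8·(-5) ≡ 1 (mod 41); reducing, -5 mod 41 = 36.

36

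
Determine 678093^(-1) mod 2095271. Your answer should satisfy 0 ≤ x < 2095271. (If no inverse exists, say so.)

gcd(2095271, 678093) by repeated division:
2095271 = 3×678093 + 60992
678093 = 11×60992 + 7181
60992 = 8×7181 + 3544
7181 = 2×3544 + 93
3544 = 38×93 + 10
93 = 9×10 + 3
10 = 3×3 + 1
3 = 3×1 + 0
gcd = 1, so the inverse exists. Back-substitute:
1 = 10 − 3·3
1 = −3·93 + 28·10
1 = 28·3544 − 1067·93
1 = −1067·7181 + 2162·3544
1 = 2162·60992 − 18363·7181
1 = −18363·678093 + 204155·60992
1 = 204155·2095271 − 630828·678093
Thus 678093·(-630828) ≡ 1 (mod 2095271); reducing, -630828 mod 2095271 = 1464443.

1464443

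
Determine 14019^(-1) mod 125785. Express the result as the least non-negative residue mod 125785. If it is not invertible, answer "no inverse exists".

29654

Run Euclid on (125785, 14019):
125785 = 8*14019 + 13633
14019 = 1*13633 + 386
13633 = 35*386 + 123
386 = 3*123 + 17
123 = 7*17 + 4
17 = 4*4 + 1
4 = 4*1 + 0
Since gcd(14019, 125785) = 1, back-substitute to write 1 as a combination:
1 = 17 − 4·4
1 = −4·123 + 29·17
1 = 29·386 − 91·123
1 = −91·13633 + 3214·386
1 = 3214·14019 − 3305·13633
1 = −3305·125785 + 29654·14019
So 14019·29654 ≡ 1 (mod 125785).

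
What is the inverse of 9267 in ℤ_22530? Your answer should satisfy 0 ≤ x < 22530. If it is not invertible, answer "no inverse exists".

Euclidean algorithm on 22530, 9267:
22530 = 2·9267 + 3996
9267 = 2·3996 + 1275
3996 = 3·1275 + 171
1275 = 7·171 + 78
171 = 2·78 + 15
78 = 5·15 + 3
15 = 5·3 + 0
The gcd is 3, not 1, hence no inverse exists.

no inverse exists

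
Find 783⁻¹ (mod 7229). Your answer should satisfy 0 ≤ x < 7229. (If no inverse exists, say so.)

Run Euclid on (7229, 783):
7229 = 9×783 + 182
783 = 4×182 + 55
182 = 3×55 + 17
55 = 3×17 + 4
17 = 4×4 + 1
4 = 4×1 + 0
The gcd is 1. Working backward:
1 = 17 − 4·4
1 = −4·55 + 13·17
1 = 13·182 − 43·55
1 = −43·783 + 185·182
1 = 185·7229 − 1708·783
Thus 783·(-1708) ≡ 1 (mod 7229); reducing, -1708 mod 7229 = 5521.

5521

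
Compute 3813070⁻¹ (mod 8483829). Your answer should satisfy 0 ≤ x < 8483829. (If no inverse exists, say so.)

Extended Euclidean algorithm:
8483829 = 2*3813070 + 857689
3813070 = 4*857689 + 382314
857689 = 2*382314 + 93061
382314 = 4*93061 + 10070
93061 = 9*10070 + 2431
10070 = 4*2431 + 346
2431 = 7*346 + 9
346 = 38*9 + 4
9 = 2*4 + 1
4 = 4*1 + 0
gcd = 1, so the inverse exists. Back-substitute:
1 = 9 − 2·4
1 = −2·346 + 77·9
1 = 77·2431 − 541·346
1 = −541·10070 + 2241·2431
1 = 2241·93061 − 20710·10070
1 = −20710·382314 + 85081·93061
1 = 85081·857689 − 190872·382314
1 = −190872·3813070 + 848569·857689
1 = 848569·8483829 − 1888010·3813070
Thus 3813070·(-1888010) ≡ 1 (mod 8483829); reducing, -1888010 mod 8483829 = 6595819.

6595819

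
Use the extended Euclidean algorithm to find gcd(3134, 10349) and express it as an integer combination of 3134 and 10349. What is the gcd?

Repeated division:
10349 = 3·3134 + 947
3134 = 3·947 + 293
947 = 3·293 + 68
293 = 4·68 + 21
68 = 3·21 + 5
21 = 4·5 + 1
5 = 5·1 + 0
gcd(3134, 10349) = 1.
Back-substituting:
1 = 21 − 4·5
1 = −4·68 + 13·21
1 = 13·293 − 56·68
1 = −56·947 + 181·293
1 = 181·3134 − 599·947
1 = −599·10349 + 1978·3134
So 1 = (-599)·10349 + (1978)·3134.

1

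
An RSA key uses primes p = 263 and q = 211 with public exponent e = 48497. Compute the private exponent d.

φ(n) = (p−1)(q−1) = 262·210 = 55020.
Need d with 48497·d ≡ 1 (mod 55020). Apply the extended Euclidean algorithm:
55020 = 1×48497 + 6523
48497 = 7×6523 + 2836
6523 = 2×2836 + 851
2836 = 3×851 + 283
851 = 3×283 + 2
283 = 141×2 + 1
2 = 2×1 + 0
Back-substitute:
1 = 283 − 141·2
1 = −141·851 + 424·283
1 = 424·2836 − 1413·851
1 = −1413·6523 + 3250·2836
1 = 3250·48497 − 24163·6523
1 = −24163·55020 + 27413·48497
So 48497·27413 ≡ 1 (mod 55020), hence d = 27413.

27413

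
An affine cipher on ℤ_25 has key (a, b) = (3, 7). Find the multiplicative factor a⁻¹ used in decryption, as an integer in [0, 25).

17

Run Euclid on (25, 3):
25 = 8·3 + 1
3 = 3·1 + 0
The gcd is 1. Working backward:
1 = 25 − 8·3
Hence 3⁻¹ ≡ -8 ≡ 17 (mod 25).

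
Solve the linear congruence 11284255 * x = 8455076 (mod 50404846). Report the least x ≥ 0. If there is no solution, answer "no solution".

16425646

First find gcd(11284255, 50404846):
50404846 = 4×11284255 + 5267826
11284255 = 2×5267826 + 748603
5267826 = 7×748603 + 27605
748603 = 27×27605 + 3268
27605 = 8×3268 + 1461
3268 = 2×1461 + 346
1461 = 4×346 + 77
346 = 4×77 + 38
77 = 2×38 + 1
38 = 38×1 + 0
gcd = 1, so a unique solution mod 50404846 exists.
Back-substitute for the Bézout coefficients:
1 = 77 − 2·38
1 = −2·346 + 9·77
1 = 9·1461 − 38·346
1 = −38·3268 + 85·1461
1 = 85·27605 − 718·3268
1 = −718·748603 + 19471·27605
1 = 19471·5267826 − 137015·748603
1 = −137015·11284255 + 293501·5267826
1 = 293501·50404846 − 1311019·11284255
So 11284255·(-1311019) ≡ 1 (mod 50404846), giving 11284255⁻¹ ≡ 49093827.
x ≡ 11284255⁻¹·8455076 ≡ 49093827·8455076 ≡ 16425646 (mod 50404846).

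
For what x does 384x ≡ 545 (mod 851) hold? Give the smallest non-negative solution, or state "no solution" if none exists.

438

First find gcd(384, 851):
851 = 2*384 + 83
384 = 4*83 + 52
83 = 1*52 + 31
52 = 1*31 + 21
31 = 1*21 + 10
21 = 2*10 + 1
10 = 10*1 + 0
gcd = 1, so a unique solution mod 851 exists.
Back-substitute for the Bézout coefficients:
1 = 21 − 2·10
1 = −2·31 + 3·21
1 = 3·52 − 5·31
1 = −5·83 + 8·52
1 = 8·384 − 37·83
1 = −37·851 + 82·384
So 384·(82) ≡ 1 (mod 851), giving 384⁻¹ ≡ 82.
x ≡ 384⁻¹·545 ≡ 82·545 ≡ 438 (mod 851).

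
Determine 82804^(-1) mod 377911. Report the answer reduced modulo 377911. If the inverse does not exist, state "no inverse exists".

Run Euclid on (377911, 82804):
377911 = 4*82804 + 46695
82804 = 1*46695 + 36109
46695 = 1*36109 + 10586
36109 = 3*10586 + 4351
10586 = 2*4351 + 1884
4351 = 2*1884 + 583
1884 = 3*583 + 135
583 = 4*135 + 43
135 = 3*43 + 6
43 = 7*6 + 1
6 = 6*1 + 0
The gcd is 1. Working backward:
1 = 43 − 7·6
1 = −7·135 + 22·43
1 = 22·583 − 95·135
1 = −95·1884 + 307·583
1 = 307·4351 − 709·1884
1 = −709·10586 + 1725·4351
1 = 1725·36109 − 5884·10586
1 = −5884·46695 + 7609·36109
1 = 7609·82804 − 13493·46695
1 = −13493·377911 + 61581·82804
So 82804·61581 ≡ 1 (mod 377911).

61581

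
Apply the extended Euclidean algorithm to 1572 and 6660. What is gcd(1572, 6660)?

12

Repeated division:
6660 = 4×1572 + 372
1572 = 4×372 + 84
372 = 4×84 + 36
84 = 2×36 + 12
36 = 3×12 + 0
gcd(1572, 6660) = 12.
Back-substituting:
12 = 84 − 2·36
12 = −2·372 + 9·84
12 = 9·1572 − 38·372
12 = −38·6660 + 161·1572
So 12 = (-38)·6660 + (161)·1572.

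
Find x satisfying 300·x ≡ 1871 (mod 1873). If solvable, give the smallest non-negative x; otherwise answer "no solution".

First find gcd(300, 1873):
1873 = 6·300 + 73
300 = 4·73 + 8
73 = 9·8 + 1
8 = 8·1 + 0
gcd = 1, so a unique solution mod 1873 exists.
Back-substitute for the Bézout coefficients:
1 = 73 − 9·8
1 = −9·300 + 37·73
1 = 37·1873 − 231·300
So 300·(-231) ≡ 1 (mod 1873), giving 300⁻¹ ≡ 1642.
x ≡ 300⁻¹·1871 ≡ 1642·1871 ≡ 462 (mod 1873).

462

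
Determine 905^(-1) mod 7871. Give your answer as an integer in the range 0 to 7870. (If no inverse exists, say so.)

gcd(7871, 905) by repeated division:
7871 = 8×905 + 631
905 = 1×631 + 274
631 = 2×274 + 83
274 = 3×83 + 25
83 = 3×25 + 8
25 = 3×8 + 1
8 = 8×1 + 0
The gcd is 1. Working backward:
1 = 25 − 3·8
1 = −3·83 + 10·25
1 = 10·274 − 33·83
1 = −33·631 + 76·274
1 = 76·905 − 109·631
1 = −109·7871 + 948·905
So 905·948 ≡ 1 (mod 7871).

948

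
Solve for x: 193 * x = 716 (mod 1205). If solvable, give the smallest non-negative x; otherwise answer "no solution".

First find gcd(193, 1205):
1205 = 6×193 + 47
193 = 4×47 + 5
47 = 9×5 + 2
5 = 2×2 + 1
2 = 2×1 + 0
gcd = 1, so a unique solution mod 1205 exists.
Back-substitute for the Bézout coefficients:
1 = 5 − 2·2
1 = −2·47 + 19·5
1 = 19·193 − 78·47
1 = −78·1205 + 487·193
So 193·(487) ≡ 1 (mod 1205), giving 193⁻¹ ≡ 487.
x ≡ 193⁻¹·716 ≡ 487·716 ≡ 447 (mod 1205).

447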